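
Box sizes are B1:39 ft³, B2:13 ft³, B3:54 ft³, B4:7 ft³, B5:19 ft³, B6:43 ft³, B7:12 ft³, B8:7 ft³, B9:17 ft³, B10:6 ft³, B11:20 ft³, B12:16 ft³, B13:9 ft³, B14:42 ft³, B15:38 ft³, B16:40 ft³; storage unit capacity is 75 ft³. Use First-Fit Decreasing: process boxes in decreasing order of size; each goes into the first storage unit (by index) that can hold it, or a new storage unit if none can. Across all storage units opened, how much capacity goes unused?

68

Sorted descending: 54, 43, 42, 40, 39, 38, 20, 19, 17, 16, 13, 12, 9, 7, 7, 6.
storage unit 1: place 54 ft³, 21 ft³ left
storage unit 2: place 43 ft³, 32 ft³ left
storage unit 3: place 42 ft³, 33 ft³ left
storage unit 4: place 40 ft³, 35 ft³ left
storage unit 5: place 39 ft³, 36 ft³ left
storage unit 6: place 38 ft³, 37 ft³ left
storage unit 1: place 20 ft³, 1 ft³ left
storage unit 2: place 19 ft³, 13 ft³ left
storage unit 3: place 17 ft³, 16 ft³ left
storage unit 3: place 16 ft³, 0 ft³ left
storage unit 2: place 13 ft³, 0 ft³ left
storage unit 4: place 12 ft³, 23 ft³ left
storage unit 4: place 9 ft³, 14 ft³ left
storage unit 4: place 7 ft³, 7 ft³ left
storage unit 4: place 7 ft³, 0 ft³ left
storage unit 5: place 6 ft³, 30 ft³ left
6 storage units × 75 ft³ = 450 ft³; used 382 ft³; unused 68 ft³.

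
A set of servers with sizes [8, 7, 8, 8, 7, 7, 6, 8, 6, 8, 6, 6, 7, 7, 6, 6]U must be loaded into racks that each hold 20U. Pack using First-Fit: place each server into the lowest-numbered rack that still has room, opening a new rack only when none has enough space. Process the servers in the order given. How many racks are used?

rack 1: place 8U, 12U left
rack 1: place 7U, 5U left
rack 2: place 8U, 12U left
rack 2: place 8U, 4U left
rack 3: place 7U, 13U left
rack 3: place 7U, 6U left
rack 3: place 6U, 0U left
rack 4: place 8U, 12U left
rack 4: place 6U, 6U left
rack 5: place 8U, 12U left
rack 4: place 6U, 0U left
rack 5: place 6U, 6U left
rack 6: place 7U, 13U left
rack 6: place 7U, 6U left
rack 5: place 6U, 0U left
rack 6: place 6U, 0U left

6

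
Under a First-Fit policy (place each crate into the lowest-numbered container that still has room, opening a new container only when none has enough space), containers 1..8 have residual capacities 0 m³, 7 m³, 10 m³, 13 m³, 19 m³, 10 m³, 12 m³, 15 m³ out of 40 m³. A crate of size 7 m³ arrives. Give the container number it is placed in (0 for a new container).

2

Containers with room: container 2 (7 m³), container 3 (10 m³), container 4 (13 m³), container 5 (19 m³), container 6 (10 m³), container 7 (12 m³), container 8 (15 m³).
The first with room is container 2.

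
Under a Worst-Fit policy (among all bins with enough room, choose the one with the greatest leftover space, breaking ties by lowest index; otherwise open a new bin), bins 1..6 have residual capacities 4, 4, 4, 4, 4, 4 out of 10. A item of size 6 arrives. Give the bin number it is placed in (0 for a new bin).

0

No bin has ≥ 6 free, so a new bin is opened.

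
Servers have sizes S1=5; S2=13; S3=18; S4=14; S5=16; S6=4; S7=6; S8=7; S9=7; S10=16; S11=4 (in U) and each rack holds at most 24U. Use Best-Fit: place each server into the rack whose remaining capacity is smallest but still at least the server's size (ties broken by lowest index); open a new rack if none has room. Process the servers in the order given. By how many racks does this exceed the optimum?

0

Best-Fit: [5,13,4] [18,6] [14,7] [16,7] [16,4] → 5 racks.
Total size 110U; any packing needs at least ⌈110/24⌉ = 5 racks.
So 5 is already optimal.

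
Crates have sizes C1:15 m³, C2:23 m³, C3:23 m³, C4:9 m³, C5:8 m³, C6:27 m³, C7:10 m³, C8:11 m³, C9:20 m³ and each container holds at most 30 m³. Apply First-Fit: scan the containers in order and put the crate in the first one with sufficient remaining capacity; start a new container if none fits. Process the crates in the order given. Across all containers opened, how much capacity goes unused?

34

container 1: place C1 (15 m³), 15 m³ left
container 2: place C2 (23 m³), 7 m³ left
container 3: place C3 (23 m³), 7 m³ left
container 1: place C4 (9 m³), 6 m³ left
container 4: place C5 (8 m³), 22 m³ left
container 5: place C6 (27 m³), 3 m³ left
container 4: place C7 (10 m³), 12 m³ left
container 4: place C8 (11 m³), 1 m³ left
container 6: place C9 (20 m³), 10 m³ left
6 containers × 30 m³ = 180 m³; used 146 m³; unused 34 m³.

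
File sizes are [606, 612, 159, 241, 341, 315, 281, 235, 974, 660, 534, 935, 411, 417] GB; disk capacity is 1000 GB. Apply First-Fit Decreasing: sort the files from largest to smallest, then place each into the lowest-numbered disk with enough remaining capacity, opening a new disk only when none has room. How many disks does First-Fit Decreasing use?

8

Sorted descending: 974, 935, 660, 612, 606, 534, 417, 411, 341, 315, 281, 241, 235, 159.
disk 1: place 974 GB, 26 GB left
disk 2: place 935 GB, 65 GB left
disk 3: place 660 GB, 340 GB left
disk 4: place 612 GB, 388 GB left
disk 5: place 606 GB, 394 GB left
disk 6: place 534 GB, 466 GB left
disk 6: place 417 GB, 49 GB left
disk 7: place 411 GB, 589 GB left
disk 4: place 341 GB, 47 GB left
disk 3: place 315 GB, 25 GB left
disk 5: place 281 GB, 113 GB left
disk 7: place 241 GB, 348 GB left
disk 7: place 235 GB, 113 GB left
disk 8: place 159 GB, 841 GB left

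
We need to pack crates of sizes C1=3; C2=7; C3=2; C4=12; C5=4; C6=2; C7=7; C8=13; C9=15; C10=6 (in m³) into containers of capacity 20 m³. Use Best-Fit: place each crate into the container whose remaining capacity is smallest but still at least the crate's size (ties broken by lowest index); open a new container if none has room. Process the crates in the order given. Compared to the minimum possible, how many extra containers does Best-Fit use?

0

Best-Fit: [3,7,2,4,2] [12,7] [13,6] [15] → 4 containers.
Total size 71 m³; any packing needs at least ⌈71/20⌉ = 4 containers.
So 4 is already optimal.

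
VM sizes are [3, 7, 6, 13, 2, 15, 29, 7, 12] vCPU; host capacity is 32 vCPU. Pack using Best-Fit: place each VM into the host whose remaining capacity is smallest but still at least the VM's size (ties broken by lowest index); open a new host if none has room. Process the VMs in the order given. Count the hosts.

4

host 1: place 3 vCPU, 29 vCPU left
host 1: place 7 vCPU, 22 vCPU left
host 1: place 6 vCPU, 16 vCPU left
host 1: place 13 vCPU, 3 vCPU left
host 1: place 2 vCPU, 1 vCPU left
host 2: place 15 vCPU, 17 vCPU left
host 3: place 29 vCPU, 3 vCPU left
host 2: place 7 vCPU, 10 vCPU left
host 4: place 12 vCPU, 20 vCPU left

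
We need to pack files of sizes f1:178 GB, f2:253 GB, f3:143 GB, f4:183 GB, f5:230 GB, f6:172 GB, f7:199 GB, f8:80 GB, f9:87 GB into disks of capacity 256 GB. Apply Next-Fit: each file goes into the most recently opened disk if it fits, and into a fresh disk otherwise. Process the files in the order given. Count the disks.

disk 1: place f1 (178 GB), 78 GB left
disk 2: place f2 (253 GB), 3 GB left
disk 3: place f3 (143 GB), 113 GB left
disk 4: place f4 (183 GB), 73 GB left
disk 5: place f5 (230 GB), 26 GB left
disk 6: place f6 (172 GB), 84 GB left
disk 7: place f7 (199 GB), 57 GB left
disk 8: place f8 (80 GB), 176 GB left
disk 8: place f9 (87 GB), 89 GB left

8 disks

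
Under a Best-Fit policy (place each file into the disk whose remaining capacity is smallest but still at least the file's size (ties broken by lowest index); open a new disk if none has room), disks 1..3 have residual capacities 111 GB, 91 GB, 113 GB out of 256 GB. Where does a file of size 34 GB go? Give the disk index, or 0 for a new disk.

2

Disks with room: disk 1 (111 GB), disk 2 (91 GB), disk 3 (113 GB).
Tightest fit is disk 2 with 91 GB free.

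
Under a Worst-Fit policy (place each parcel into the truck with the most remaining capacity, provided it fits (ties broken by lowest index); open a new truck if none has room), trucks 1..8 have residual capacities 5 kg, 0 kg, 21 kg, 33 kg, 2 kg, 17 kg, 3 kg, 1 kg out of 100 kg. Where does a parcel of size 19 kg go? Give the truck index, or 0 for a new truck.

Trucks with room: truck 3 (21 kg), truck 4 (33 kg).
Most room is truck 4 with 33 kg free.

4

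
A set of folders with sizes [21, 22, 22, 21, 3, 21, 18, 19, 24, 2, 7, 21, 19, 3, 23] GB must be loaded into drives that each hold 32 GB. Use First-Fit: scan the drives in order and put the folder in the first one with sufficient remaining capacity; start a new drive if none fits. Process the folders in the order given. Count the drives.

drive 1: place 21 GB, 11 GB left
drive 2: place 22 GB, 10 GB left
drive 3: place 22 GB, 10 GB left
drive 4: place 21 GB, 11 GB left
drive 1: place 3 GB, 8 GB left
drive 5: place 21 GB, 11 GB left
drive 6: place 18 GB, 14 GB left
drive 7: place 19 GB, 13 GB left
drive 8: place 24 GB, 8 GB left
drive 1: place 2 GB, 6 GB left
drive 2: place 7 GB, 3 GB left
drive 9: place 21 GB, 11 GB left
drive 10: place 19 GB, 13 GB left
drive 1: place 3 GB, 3 GB left
drive 11: place 23 GB, 9 GB left

11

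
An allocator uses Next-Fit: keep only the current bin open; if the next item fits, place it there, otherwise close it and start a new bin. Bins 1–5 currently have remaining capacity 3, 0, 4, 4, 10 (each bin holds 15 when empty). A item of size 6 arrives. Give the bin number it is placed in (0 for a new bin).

Next-Fit only looks at bin 5, which has 10 free.
6 fits there.

5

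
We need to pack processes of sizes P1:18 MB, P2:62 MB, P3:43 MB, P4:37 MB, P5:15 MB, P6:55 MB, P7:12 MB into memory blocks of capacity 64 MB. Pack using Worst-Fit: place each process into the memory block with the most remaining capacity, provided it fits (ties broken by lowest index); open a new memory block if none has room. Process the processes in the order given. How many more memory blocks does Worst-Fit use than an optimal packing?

0

Worst-Fit: [18,43] [62] [37,15,12] [55] → 4 memory blocks.
Total size 242 MB; any packing needs at least ⌈242/64⌉ = 4 memory blocks.
So 4 is already optimal.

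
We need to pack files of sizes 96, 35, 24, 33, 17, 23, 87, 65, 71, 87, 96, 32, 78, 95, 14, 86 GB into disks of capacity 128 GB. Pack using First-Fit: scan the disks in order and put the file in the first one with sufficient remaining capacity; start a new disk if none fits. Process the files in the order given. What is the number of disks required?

Put 96 GB in disk 1; 32 GB remain.
Put 35 GB in disk 2; 93 GB remain.
Put 24 GB in disk 1; 8 GB remain.
Put 33 GB in disk 2; 60 GB remain.
Put 17 GB in disk 2; 43 GB remain.
Put 23 GB in disk 2; 20 GB remain.
Put 87 GB in disk 3; 41 GB remain.
Put 65 GB in disk 4; 63 GB remain.
Put 71 GB in disk 5; 57 GB remain.
Put 87 GB in disk 6; 41 GB remain.
Put 96 GB in disk 7; 32 GB remain.
Put 32 GB in disk 3; 9 GB remain.
Put 78 GB in disk 8; 50 GB remain.
Put 95 GB in disk 9; 33 GB remain.
Put 14 GB in disk 2; 6 GB remain.
Put 86 GB in disk 10; 42 GB remain.
Final disks: [96,24] [35,33,17,23,14] [87,32] [65] [71] [87] [96] [78] [95] [86].

10 disks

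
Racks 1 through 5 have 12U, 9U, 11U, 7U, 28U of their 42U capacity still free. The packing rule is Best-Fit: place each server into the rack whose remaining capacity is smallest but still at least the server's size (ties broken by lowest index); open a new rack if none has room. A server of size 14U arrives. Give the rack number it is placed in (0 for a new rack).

Racks with room: rack 5 (28U).
Tightest fit is rack 5 with 28U free.

5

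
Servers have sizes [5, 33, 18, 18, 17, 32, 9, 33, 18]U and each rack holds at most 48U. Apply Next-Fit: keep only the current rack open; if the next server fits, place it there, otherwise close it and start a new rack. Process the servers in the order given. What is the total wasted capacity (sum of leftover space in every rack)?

105

Put 5U in rack 1; 43U remain.
Put 33U in rack 1; 10U remain.
Put 18U in rack 2; 30U remain.
Put 18U in rack 2; 12U remain.
Put 17U in rack 3; 31U remain.
Put 32U in rack 4; 16U remain.
Put 9U in rack 4; 7U remain.
Put 33U in rack 5; 15U remain.
Put 18U in rack 6; 30U remain.
6 racks × 48U = 288U; used 183U; unused 105U.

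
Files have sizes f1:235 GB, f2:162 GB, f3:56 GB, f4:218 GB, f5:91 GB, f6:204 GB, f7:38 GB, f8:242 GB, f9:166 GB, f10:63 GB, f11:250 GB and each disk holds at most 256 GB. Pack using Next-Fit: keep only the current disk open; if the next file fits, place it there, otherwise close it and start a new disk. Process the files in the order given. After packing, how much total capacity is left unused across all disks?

f1 (235 GB) → disk 1 (remaining 21 GB)
f2 (162 GB) → disk 2 (remaining 94 GB)
f3 (56 GB) → disk 2 (remaining 38 GB)
f4 (218 GB) → disk 3 (remaining 38 GB)
f5 (91 GB) → disk 4 (remaining 165 GB)
f6 (204 GB) → disk 5 (remaining 52 GB)
f7 (38 GB) → disk 5 (remaining 14 GB)
f8 (242 GB) → disk 6 (remaining 14 GB)
f9 (166 GB) → disk 7 (remaining 90 GB)
f10 (63 GB) → disk 7 (remaining 27 GB)
f11 (250 GB) → disk 8 (remaining 6 GB)
8 disks × 256 GB = 2048 GB; used 1725 GB; unused 323 GB.

323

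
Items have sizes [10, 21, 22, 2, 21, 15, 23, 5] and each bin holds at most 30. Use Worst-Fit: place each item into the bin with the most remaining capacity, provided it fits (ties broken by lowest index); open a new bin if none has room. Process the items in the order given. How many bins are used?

5

10 → bin 1 (remaining 20)
21 → bin 2 (remaining 9)
22 → bin 3 (remaining 8)
2 → bin 1 (remaining 18)
21 → bin 4 (remaining 9)
15 → bin 1 (remaining 3)
23 → bin 5 (remaining 7)
5 → bin 2 (remaining 4)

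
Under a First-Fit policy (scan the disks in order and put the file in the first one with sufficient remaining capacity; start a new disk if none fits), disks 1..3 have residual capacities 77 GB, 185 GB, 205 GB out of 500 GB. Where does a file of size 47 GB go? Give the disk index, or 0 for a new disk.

Disks with room: disk 1 (77 GB), disk 2 (185 GB), disk 3 (205 GB).
The first with room is disk 1.

1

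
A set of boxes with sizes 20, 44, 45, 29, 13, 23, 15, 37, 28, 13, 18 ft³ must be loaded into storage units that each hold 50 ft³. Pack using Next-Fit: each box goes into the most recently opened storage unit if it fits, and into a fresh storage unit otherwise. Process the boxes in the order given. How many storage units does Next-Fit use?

20 ft³ → storage unit 1 (remaining 30 ft³)
44 ft³ → storage unit 2 (remaining 6 ft³)
45 ft³ → storage unit 3 (remaining 5 ft³)
29 ft³ → storage unit 4 (remaining 21 ft³)
13 ft³ → storage unit 4 (remaining 8 ft³)
23 ft³ → storage unit 5 (remaining 27 ft³)
15 ft³ → storage unit 5 (remaining 12 ft³)
37 ft³ → storage unit 6 (remaining 13 ft³)
28 ft³ → storage unit 7 (remaining 22 ft³)
13 ft³ → storage unit 7 (remaining 9 ft³)
18 ft³ → storage unit 8 (remaining 32 ft³)

8 storage units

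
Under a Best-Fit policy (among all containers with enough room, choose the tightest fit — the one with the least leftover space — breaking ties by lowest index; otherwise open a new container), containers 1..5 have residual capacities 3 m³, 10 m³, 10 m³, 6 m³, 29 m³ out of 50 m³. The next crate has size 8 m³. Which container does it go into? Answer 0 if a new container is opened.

2

Containers with room: container 2 (10 m³), container 3 (10 m³), container 5 (29 m³).
Tightest fit is container 2 with 10 m³ free.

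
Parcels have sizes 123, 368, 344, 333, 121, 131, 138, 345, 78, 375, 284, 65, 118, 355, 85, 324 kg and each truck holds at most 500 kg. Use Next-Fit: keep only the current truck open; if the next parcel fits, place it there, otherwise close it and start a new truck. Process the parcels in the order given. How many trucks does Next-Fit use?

9 trucks

123 kg → truck 1 (remaining 377 kg)
368 kg → truck 1 (remaining 9 kg)
344 kg → truck 2 (remaining 156 kg)
333 kg → truck 3 (remaining 167 kg)
121 kg → truck 3 (remaining 46 kg)
131 kg → truck 4 (remaining 369 kg)
138 kg → truck 4 (remaining 231 kg)
345 kg → truck 5 (remaining 155 kg)
78 kg → truck 5 (remaining 77 kg)
375 kg → truck 6 (remaining 125 kg)
284 kg → truck 7 (remaining 216 kg)
65 kg → truck 7 (remaining 151 kg)
118 kg → truck 7 (remaining 33 kg)
355 kg → truck 8 (remaining 145 kg)
85 kg → truck 8 (remaining 60 kg)
324 kg → truck 9 (remaining 176 kg)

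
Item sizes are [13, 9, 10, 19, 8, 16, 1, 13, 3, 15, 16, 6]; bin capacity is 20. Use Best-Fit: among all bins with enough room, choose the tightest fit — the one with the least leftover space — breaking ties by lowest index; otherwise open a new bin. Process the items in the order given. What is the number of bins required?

8

Put 13 in bin 1; 7 remain.
Put 9 in bin 2; 11 remain.
Put 10 in bin 2; 1 remain.
Put 19 in bin 3; 1 remain.
Put 8 in bin 4; 12 remain.
Put 16 in bin 5; 4 remain.
Put 1 in bin 2; 0 remain.
Put 13 in bin 6; 7 remain.
Put 3 in bin 5; 1 remain.
Put 15 in bin 7; 5 remain.
Put 16 in bin 8; 4 remain.
Put 6 in bin 1; 1 remain.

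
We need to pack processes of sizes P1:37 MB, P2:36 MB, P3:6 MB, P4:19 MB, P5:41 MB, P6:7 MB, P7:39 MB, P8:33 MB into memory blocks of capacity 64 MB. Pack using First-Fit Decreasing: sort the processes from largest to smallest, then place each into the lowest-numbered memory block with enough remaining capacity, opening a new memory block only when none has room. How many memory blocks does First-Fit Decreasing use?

Sorted descending: 41, 39, 37, 36, 33, 19, 7, 6.
memory block 1: place 41 MB, 23 MB left
memory block 2: place 39 MB, 25 MB left
memory block 3: place 37 MB, 27 MB left
memory block 4: place 36 MB, 28 MB left
memory block 5: place 33 MB, 31 MB left
memory block 1: place 19 MB, 4 MB left
memory block 2: place 7 MB, 18 MB left
memory block 2: place 6 MB, 12 MB left

5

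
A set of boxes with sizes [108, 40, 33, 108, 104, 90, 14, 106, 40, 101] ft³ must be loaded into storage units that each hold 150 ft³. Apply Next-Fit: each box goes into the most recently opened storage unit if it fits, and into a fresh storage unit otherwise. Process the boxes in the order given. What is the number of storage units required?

6 storage units

108 ft³ → storage unit 1 (remaining 42 ft³)
40 ft³ → storage unit 1 (remaining 2 ft³)
33 ft³ → storage unit 2 (remaining 117 ft³)
108 ft³ → storage unit 2 (remaining 9 ft³)
104 ft³ → storage unit 3 (remaining 46 ft³)
90 ft³ → storage unit 4 (remaining 60 ft³)
14 ft³ → storage unit 4 (remaining 46 ft³)
106 ft³ → storage unit 5 (remaining 44 ft³)
40 ft³ → storage unit 5 (remaining 4 ft³)
101 ft³ → storage unit 6 (remaining 49 ft³)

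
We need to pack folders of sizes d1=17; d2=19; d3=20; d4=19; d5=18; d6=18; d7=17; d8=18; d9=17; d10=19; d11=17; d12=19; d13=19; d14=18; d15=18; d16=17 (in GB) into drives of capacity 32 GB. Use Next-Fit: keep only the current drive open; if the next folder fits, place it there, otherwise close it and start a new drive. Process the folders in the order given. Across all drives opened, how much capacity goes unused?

222

d1 (17 GB) → drive 1 (remaining 15 GB)
d2 (19 GB) → drive 2 (remaining 13 GB)
d3 (20 GB) → drive 3 (remaining 12 GB)
d4 (19 GB) → drive 4 (remaining 13 GB)
d5 (18 GB) → drive 5 (remaining 14 GB)
d6 (18 GB) → drive 6 (remaining 14 GB)
d7 (17 GB) → drive 7 (remaining 15 GB)
d8 (18 GB) → drive 8 (remaining 14 GB)
d9 (17 GB) → drive 9 (remaining 15 GB)
d10 (19 GB) → drive 10 (remaining 13 GB)
d11 (17 GB) → drive 11 (remaining 15 GB)
d12 (19 GB) → drive 12 (remaining 13 GB)
d13 (19 GB) → drive 13 (remaining 13 GB)
d14 (18 GB) → drive 14 (remaining 14 GB)
d15 (18 GB) → drive 15 (remaining 14 GB)
d16 (17 GB) → drive 16 (remaining 15 GB)
16 drives × 32 GB = 512 GB; used 290 GB; unused 222 GB.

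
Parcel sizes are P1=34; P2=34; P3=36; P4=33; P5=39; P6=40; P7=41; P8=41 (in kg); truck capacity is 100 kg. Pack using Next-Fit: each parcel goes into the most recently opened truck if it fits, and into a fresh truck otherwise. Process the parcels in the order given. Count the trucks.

P1 (34 kg) → truck 1 (remaining 66 kg)
P2 (34 kg) → truck 1 (remaining 32 kg)
P3 (36 kg) → truck 2 (remaining 64 kg)
P4 (33 kg) → truck 2 (remaining 31 kg)
P5 (39 kg) → truck 3 (remaining 61 kg)
P6 (40 kg) → truck 3 (remaining 21 kg)
P7 (41 kg) → truck 4 (remaining 59 kg)
P8 (41 kg) → truck 4 (remaining 18 kg)
Final trucks: [34,34] [36,33] [39,40] [41,41].

4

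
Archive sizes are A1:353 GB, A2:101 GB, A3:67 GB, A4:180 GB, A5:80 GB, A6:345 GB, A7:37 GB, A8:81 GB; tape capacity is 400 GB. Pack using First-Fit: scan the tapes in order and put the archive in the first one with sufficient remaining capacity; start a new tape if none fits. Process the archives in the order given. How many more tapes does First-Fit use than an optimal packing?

First-Fit: [353,37] [101,67,180] [80,81] [345] → 4 tapes.
Total size 1244 GB; any packing needs at least ⌈1244/400⌉ = 4 tapes.
So 4 is already optimal.

0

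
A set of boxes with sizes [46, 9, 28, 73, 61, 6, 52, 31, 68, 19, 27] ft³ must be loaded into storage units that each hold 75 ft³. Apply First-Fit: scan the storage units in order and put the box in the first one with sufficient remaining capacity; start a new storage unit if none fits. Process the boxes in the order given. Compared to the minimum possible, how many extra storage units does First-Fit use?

1

First-Fit: [46,9,6] [28,31] [73] [61] [52,19] [68] [27] → 7 storage units.
Total size 420 ft³; any packing needs at least ⌈420/75⌉ = 6 storage units.
An optimal packing achieves that bound: [73] [68,6] [61,9] [52,19] [46,28] [31,27] → 6 storage units.
Excess: 7 − 6 = 1.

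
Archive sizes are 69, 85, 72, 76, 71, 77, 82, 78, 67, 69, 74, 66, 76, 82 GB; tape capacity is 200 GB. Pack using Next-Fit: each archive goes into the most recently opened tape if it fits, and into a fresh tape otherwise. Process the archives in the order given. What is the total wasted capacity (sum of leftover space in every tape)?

356

Put 69 GB in tape 1; 131 GB remain.
Put 85 GB in tape 1; 46 GB remain.
Put 72 GB in tape 2; 128 GB remain.
Put 76 GB in tape 2; 52 GB remain.
Put 71 GB in tape 3; 129 GB remain.
Put 77 GB in tape 3; 52 GB remain.
Put 82 GB in tape 4; 118 GB remain.
Put 78 GB in tape 4; 40 GB remain.
Put 67 GB in tape 5; 133 GB remain.
Put 69 GB in tape 5; 64 GB remain.
Put 74 GB in tape 6; 126 GB remain.
Put 66 GB in tape 6; 60 GB remain.
Put 76 GB in tape 7; 124 GB remain.
Put 82 GB in tape 7; 42 GB remain.
7 tapes × 200 GB = 1400 GB; used 1044 GB; unused 356 GB.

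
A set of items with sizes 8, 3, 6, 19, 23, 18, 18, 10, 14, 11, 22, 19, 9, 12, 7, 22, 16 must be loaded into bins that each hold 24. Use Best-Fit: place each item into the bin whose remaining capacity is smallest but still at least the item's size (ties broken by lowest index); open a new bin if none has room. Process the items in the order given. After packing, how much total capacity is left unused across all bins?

51

Put 8 in bin 1; 16 remain.
Put 3 in bin 1; 13 remain.
Put 6 in bin 1; 7 remain.
Put 19 in bin 2; 5 remain.
Put 23 in bin 3; 1 remain.
Put 18 in bin 4; 6 remain.
Put 18 in bin 5; 6 remain.
Put 10 in bin 6; 14 remain.
Put 14 in bin 6; 0 remain.
Put 11 in bin 7; 13 remain.
Put 22 in bin 8; 2 remain.
Put 19 in bin 9; 5 remain.
Put 9 in bin 7; 4 remain.
Put 12 in bin 10; 12 remain.
Put 7 in bin 1; 0 remain.
Put 22 in bin 11; 2 remain.
Put 16 in bin 12; 8 remain.
12 bins × 24 = 288; used 237; unused 51.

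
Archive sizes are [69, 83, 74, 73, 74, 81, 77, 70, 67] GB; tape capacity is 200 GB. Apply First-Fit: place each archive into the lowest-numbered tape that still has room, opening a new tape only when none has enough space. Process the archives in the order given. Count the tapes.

69 GB → tape 1 (remaining 131 GB)
83 GB → tape 1 (remaining 48 GB)
74 GB → tape 2 (remaining 126 GB)
73 GB → tape 2 (remaining 53 GB)
74 GB → tape 3 (remaining 126 GB)
81 GB → tape 3 (remaining 45 GB)
77 GB → tape 4 (remaining 123 GB)
70 GB → tape 4 (remaining 53 GB)
67 GB → tape 5 (remaining 133 GB)

5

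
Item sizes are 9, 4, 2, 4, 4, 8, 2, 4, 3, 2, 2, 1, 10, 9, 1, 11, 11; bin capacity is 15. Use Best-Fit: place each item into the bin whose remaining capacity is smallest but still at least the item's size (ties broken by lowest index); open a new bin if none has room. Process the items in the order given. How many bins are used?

Put 9 in bin 1; 6 remain.
Put 4 in bin 1; 2 remain.
Put 2 in bin 1; 0 remain.
Put 4 in bin 2; 11 remain.
Put 4 in bin 2; 7 remain.
Put 8 in bin 3; 7 remain.
Put 2 in bin 2; 5 remain.
Put 4 in bin 2; 1 remain.
Put 3 in bin 3; 4 remain.
Put 2 in bin 3; 2 remain.
Put 2 in bin 3; 0 remain.
Put 1 in bin 2; 0 remain.
Put 10 in bin 4; 5 remain.
Put 9 in bin 5; 6 remain.
Put 1 in bin 4; 4 remain.
Put 11 in bin 6; 4 remain.
Put 11 in bin 7; 4 remain.

7 bins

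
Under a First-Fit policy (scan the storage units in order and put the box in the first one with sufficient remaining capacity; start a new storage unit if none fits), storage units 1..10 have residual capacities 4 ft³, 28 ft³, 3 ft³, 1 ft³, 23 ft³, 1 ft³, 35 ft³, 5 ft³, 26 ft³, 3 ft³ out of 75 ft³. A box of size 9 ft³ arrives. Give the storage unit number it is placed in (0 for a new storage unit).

Storage units with room: storage unit 2 (28 ft³), storage unit 5 (23 ft³), storage unit 7 (35 ft³), storage unit 9 (26 ft³).
The first with room is storage unit 2.

2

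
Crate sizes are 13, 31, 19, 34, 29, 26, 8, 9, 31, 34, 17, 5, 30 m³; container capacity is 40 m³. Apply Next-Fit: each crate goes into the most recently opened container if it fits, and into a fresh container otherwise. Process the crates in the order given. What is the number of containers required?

Put 13 m³ in container 1; 27 m³ remain.
Put 31 m³ in container 2; 9 m³ remain.
Put 19 m³ in container 3; 21 m³ remain.
Put 34 m³ in container 4; 6 m³ remain.
Put 29 m³ in container 5; 11 m³ remain.
Put 26 m³ in container 6; 14 m³ remain.
Put 8 m³ in container 6; 6 m³ remain.
Put 9 m³ in container 7; 31 m³ remain.
Put 31 m³ in container 7; 0 m³ remain.
Put 34 m³ in container 8; 6 m³ remain.
Put 17 m³ in container 9; 23 m³ remain.
Put 5 m³ in container 9; 18 m³ remain.
Put 30 m³ in container 10; 10 m³ remain.
Final containers: [13] [31] [19] [34] [29] [26,8] [9,31] [34] [17,5] [30].

10 containers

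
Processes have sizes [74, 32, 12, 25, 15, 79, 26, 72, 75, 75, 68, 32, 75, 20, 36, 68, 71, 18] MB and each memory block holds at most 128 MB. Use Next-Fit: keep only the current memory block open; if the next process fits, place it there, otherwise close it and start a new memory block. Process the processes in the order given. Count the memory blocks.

74 MB → memory block 1 (remaining 54 MB)
32 MB → memory block 1 (remaining 22 MB)
12 MB → memory block 1 (remaining 10 MB)
25 MB → memory block 2 (remaining 103 MB)
15 MB → memory block 2 (remaining 88 MB)
79 MB → memory block 2 (remaining 9 MB)
26 MB → memory block 3 (remaining 102 MB)
72 MB → memory block 3 (remaining 30 MB)
75 MB → memory block 4 (remaining 53 MB)
75 MB → memory block 5 (remaining 53 MB)
68 MB → memory block 6 (remaining 60 MB)
32 MB → memory block 6 (remaining 28 MB)
75 MB → memory block 7 (remaining 53 MB)
20 MB → memory block 7 (remaining 33 MB)
36 MB → memory block 8 (remaining 92 MB)
68 MB → memory block 8 (remaining 24 MB)
71 MB → memory block 9 (remaining 57 MB)
18 MB → memory block 9 (remaining 39 MB)

9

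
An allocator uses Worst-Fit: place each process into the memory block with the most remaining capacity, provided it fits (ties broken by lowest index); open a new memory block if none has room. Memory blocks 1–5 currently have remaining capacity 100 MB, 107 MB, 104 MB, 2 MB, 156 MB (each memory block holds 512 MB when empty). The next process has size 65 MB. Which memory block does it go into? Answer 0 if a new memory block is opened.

Memory blocks with room: memory block 1 (100 MB), memory block 2 (107 MB), memory block 3 (104 MB), memory block 5 (156 MB).
Most room is memory block 5 with 156 MB free.

5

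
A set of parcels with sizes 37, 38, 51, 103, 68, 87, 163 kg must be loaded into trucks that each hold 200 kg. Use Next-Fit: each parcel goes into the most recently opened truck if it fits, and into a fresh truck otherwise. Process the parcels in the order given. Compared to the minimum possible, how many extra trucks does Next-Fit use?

1

Next-Fit: [37,38,51] [103,68] [87] [163] → 4 trucks.
Total size 547 kg; any packing needs at least ⌈547/200⌉ = 3 trucks.
An optimal packing achieves that bound: [163,37] [103,87] [68,51,38] → 3 trucks.
Excess: 4 − 3 = 1.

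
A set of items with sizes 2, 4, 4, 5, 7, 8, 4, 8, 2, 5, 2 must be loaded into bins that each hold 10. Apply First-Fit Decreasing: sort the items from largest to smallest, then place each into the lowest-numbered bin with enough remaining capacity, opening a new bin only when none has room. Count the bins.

6

Sorted descending: 8, 8, 7, 5, 5, 4, 4, 4, 2, 2, 2.
Put 8 in bin 1; 2 remain.
Put 8 in bin 2; 2 remain.
Put 7 in bin 3; 3 remain.
Put 5 in bin 4; 5 remain.
Put 5 in bin 4; 0 remain.
Put 4 in bin 5; 6 remain.
Put 4 in bin 5; 2 remain.
Put 4 in bin 6; 6 remain.
Put 2 in bin 1; 0 remain.
Put 2 in bin 2; 0 remain.
Put 2 in bin 3; 1 remain.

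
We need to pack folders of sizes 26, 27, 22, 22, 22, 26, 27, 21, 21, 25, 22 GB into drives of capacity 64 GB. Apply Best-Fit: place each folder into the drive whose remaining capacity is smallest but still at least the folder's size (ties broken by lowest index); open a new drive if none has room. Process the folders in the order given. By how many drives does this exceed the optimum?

1

Best-Fit: [26,27] [22,22] [22,26] [27,21] [21,25] [22] → 6 drives.
Total size 261 GB; any packing needs at least ⌈261/64⌉ = 5 drives.
An optimal packing achieves that bound: [27,27] [26,26] [25,22] [22,22] [22,21,21] → 5 drives.
Excess: 6 − 5 = 1.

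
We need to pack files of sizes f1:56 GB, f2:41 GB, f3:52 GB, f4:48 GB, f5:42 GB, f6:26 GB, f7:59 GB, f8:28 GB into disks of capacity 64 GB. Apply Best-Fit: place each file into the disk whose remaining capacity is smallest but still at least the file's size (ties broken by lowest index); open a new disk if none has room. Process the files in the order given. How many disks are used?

7 disks

disk 1: place f1 (56 GB), 8 GB left
disk 2: place f2 (41 GB), 23 GB left
disk 3: place f3 (52 GB), 12 GB left
disk 4: place f4 (48 GB), 16 GB left
disk 5: place f5 (42 GB), 22 GB left
disk 6: place f6 (26 GB), 38 GB left
disk 7: place f7 (59 GB), 5 GB left
disk 6: place f8 (28 GB), 10 GB left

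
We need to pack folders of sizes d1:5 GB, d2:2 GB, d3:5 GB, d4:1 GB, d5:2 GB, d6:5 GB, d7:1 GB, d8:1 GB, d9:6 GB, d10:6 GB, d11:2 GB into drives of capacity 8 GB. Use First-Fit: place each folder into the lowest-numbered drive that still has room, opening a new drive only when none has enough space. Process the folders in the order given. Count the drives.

Put d1 (5 GB) in drive 1; 3 GB remain.
Put d2 (2 GB) in drive 1; 1 GB remain.
Put d3 (5 GB) in drive 2; 3 GB remain.
Put d4 (1 GB) in drive 1; 0 GB remain.
Put d5 (2 GB) in drive 2; 1 GB remain.
Put d6 (5 GB) in drive 3; 3 GB remain.
Put d7 (1 GB) in drive 2; 0 GB remain.
Put d8 (1 GB) in drive 3; 2 GB remain.
Put d9 (6 GB) in drive 4; 2 GB remain.
Put d10 (6 GB) in drive 5; 2 GB remain.
Put d11 (2 GB) in drive 3; 0 GB remain.
Final drives: [5,2,1] [5,2,1] [5,1,2] [6] [6].

5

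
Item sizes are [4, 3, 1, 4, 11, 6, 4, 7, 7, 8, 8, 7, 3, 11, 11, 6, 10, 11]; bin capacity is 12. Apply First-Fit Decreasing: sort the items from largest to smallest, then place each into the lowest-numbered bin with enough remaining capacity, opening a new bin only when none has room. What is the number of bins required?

Sorted descending: 11, 11, 11, 11, 10, 8, 8, 7, 7, 7, 6, 6, 4, 4, 4, 3, 3, 1.
Put 11 in bin 1; 1 remain.
Put 11 in bin 2; 1 remain.
Put 11 in bin 3; 1 remain.
Put 11 in bin 4; 1 remain.
Put 10 in bin 5; 2 remain.
Put 8 in bin 6; 4 remain.
Put 8 in bin 7; 4 remain.
Put 7 in bin 8; 5 remain.
Put 7 in bin 9; 5 remain.
Put 7 in bin 10; 5 remain.
Put 6 in bin 11; 6 remain.
Put 6 in bin 11; 0 remain.
Put 4 in bin 6; 0 remain.
Put 4 in bin 7; 0 remain.
Put 4 in bin 8; 1 remain.
Put 3 in bin 9; 2 remain.
Put 3 in bin 10; 2 remain.
Put 1 in bin 1; 0 remain.
Final bins: [11,1] [11] [11] [11] [10] [8,4] [8,4] [7,4] [7,3] [7,3] [6,6].

11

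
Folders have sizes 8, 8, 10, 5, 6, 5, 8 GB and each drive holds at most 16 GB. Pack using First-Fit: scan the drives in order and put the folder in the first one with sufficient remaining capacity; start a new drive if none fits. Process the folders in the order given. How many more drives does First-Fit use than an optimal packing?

First-Fit: [8,8] [10,5] [6,5] [8] → 4 drives.
Total size 50 GB; any packing needs at least ⌈50/16⌉ = 4 drives.
So 4 is already optimal.

0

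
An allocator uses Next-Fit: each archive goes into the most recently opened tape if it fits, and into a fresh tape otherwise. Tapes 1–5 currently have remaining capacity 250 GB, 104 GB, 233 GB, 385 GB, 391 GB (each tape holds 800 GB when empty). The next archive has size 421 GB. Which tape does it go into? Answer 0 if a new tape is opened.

0

Next-Fit only looks at tape 5, which has 391 GB free.
421 GB does not fit, so a new tape is opened.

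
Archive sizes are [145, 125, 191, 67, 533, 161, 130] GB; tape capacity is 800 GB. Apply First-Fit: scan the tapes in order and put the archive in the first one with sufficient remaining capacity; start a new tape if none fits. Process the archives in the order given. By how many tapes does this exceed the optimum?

First-Fit: [145,125,191,67,161] [533,130] → 2 tapes.
Total size 1352 GB; any packing needs at least ⌈1352/800⌉ = 2 tapes.
So 2 is already optimal.

0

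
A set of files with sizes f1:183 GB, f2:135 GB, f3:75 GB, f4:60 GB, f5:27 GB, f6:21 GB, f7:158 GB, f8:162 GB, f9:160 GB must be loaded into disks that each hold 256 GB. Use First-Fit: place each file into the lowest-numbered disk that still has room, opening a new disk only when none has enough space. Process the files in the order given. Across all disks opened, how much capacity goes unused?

Put f1 (183 GB) in disk 1; 73 GB remain.
Put f2 (135 GB) in disk 2; 121 GB remain.
Put f3 (75 GB) in disk 2; 46 GB remain.
Put f4 (60 GB) in disk 1; 13 GB remain.
Put f5 (27 GB) in disk 2; 19 GB remain.
Put f6 (21 GB) in disk 3; 235 GB remain.
Put f7 (158 GB) in disk 3; 77 GB remain.
Put f8 (162 GB) in disk 4; 94 GB remain.
Put f9 (160 GB) in disk 5; 96 GB remain.
5 disks × 256 GB = 1280 GB; used 981 GB; unused 299 GB.

299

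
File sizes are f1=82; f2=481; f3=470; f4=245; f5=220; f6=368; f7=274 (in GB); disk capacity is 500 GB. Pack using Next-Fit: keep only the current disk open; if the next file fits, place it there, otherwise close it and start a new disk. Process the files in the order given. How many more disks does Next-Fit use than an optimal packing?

Next-Fit: [82] [481] [470] [245,220] [368] [274] → 6 disks.
Total size 2140 GB; any packing needs at least ⌈2140/500⌉ = 5 disks.
An optimal packing achieves that bound: [481] [470] [368,82] [274,220] [245] → 5 disks.
Excess: 6 − 5 = 1.

1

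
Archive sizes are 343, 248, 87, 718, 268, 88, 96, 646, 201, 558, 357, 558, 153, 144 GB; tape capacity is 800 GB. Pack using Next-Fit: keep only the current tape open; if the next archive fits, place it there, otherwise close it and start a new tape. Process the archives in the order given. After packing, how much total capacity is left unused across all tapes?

343 GB → tape 1 (remaining 457 GB)
248 GB → tape 1 (remaining 209 GB)
87 GB → tape 1 (remaining 122 GB)
718 GB → tape 2 (remaining 82 GB)
268 GB → tape 3 (remaining 532 GB)
88 GB → tape 3 (remaining 444 GB)
96 GB → tape 3 (remaining 348 GB)
646 GB → tape 4 (remaining 154 GB)
201 GB → tape 5 (remaining 599 GB)
558 GB → tape 5 (remaining 41 GB)
357 GB → tape 6 (remaining 443 GB)
558 GB → tape 7 (remaining 242 GB)
153 GB → tape 7 (remaining 89 GB)
144 GB → tape 8 (remaining 656 GB)
8 tapes × 800 GB = 6400 GB; used 4465 GB; unused 1935 GB.

1935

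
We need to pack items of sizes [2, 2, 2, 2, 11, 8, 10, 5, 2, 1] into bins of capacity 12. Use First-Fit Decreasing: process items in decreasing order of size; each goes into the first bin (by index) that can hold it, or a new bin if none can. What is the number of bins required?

Sorted descending: 11, 10, 8, 5, 2, 2, 2, 2, 2, 1.
Put 11 in bin 1; 1 remain.
Put 10 in bin 2; 2 remain.
Put 8 in bin 3; 4 remain.
Put 5 in bin 4; 7 remain.
Put 2 in bin 2; 0 remain.
Put 2 in bin 3; 2 remain.
Put 2 in bin 3; 0 remain.
Put 2 in bin 4; 5 remain.
Put 2 in bin 4; 3 remain.
Put 1 in bin 1; 0 remain.
Final bins: [11,1] [10,2] [8,2,2] [5,2,2].

4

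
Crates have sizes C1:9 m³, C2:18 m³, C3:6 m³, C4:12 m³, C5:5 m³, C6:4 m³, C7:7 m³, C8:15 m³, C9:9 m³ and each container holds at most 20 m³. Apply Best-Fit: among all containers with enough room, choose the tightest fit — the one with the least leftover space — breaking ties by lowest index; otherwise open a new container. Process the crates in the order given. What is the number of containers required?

5

C1 (9 m³) → container 1 (remaining 11 m³)
C2 (18 m³) → container 2 (remaining 2 m³)
C3 (6 m³) → container 1 (remaining 5 m³)
C4 (12 m³) → container 3 (remaining 8 m³)
C5 (5 m³) → container 1 (remaining 0 m³)
C6 (4 m³) → container 3 (remaining 4 m³)
C7 (7 m³) → container 4 (remaining 13 m³)
C8 (15 m³) → container 5 (remaining 5 m³)
C9 (9 m³) → container 4 (remaining 4 m³)
Final containers: [9,6,5] [18] [12,4] [7,9] [15].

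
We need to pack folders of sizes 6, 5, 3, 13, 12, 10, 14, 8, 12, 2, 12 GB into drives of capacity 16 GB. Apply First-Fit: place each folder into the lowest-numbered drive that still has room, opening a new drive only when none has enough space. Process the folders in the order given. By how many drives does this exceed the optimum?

First-Fit: [6,5,3,2] [13] [12] [10] [14] [8] [12] [12] → 8 drives.
Total size 97 GB; any packing needs at least ⌈97/16⌉ = 7 drives.
An optimal packing achieves that bound: [14,2] [13,3] [12] [12] [12] [10,6] [8,5] → 7 drives.
Excess: 8 − 7 = 1.

1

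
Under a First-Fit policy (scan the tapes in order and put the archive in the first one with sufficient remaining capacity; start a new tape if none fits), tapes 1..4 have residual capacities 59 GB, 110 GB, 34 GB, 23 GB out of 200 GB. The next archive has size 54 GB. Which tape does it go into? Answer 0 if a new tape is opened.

1

Tapes with room: tape 1 (59 GB), tape 2 (110 GB).
The first with room is tape 1.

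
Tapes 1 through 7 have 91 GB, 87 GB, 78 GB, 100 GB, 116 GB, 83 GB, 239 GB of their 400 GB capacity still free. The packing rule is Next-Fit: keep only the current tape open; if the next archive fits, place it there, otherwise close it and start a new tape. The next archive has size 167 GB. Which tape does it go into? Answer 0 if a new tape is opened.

7

Next-Fit only looks at tape 7, which has 239 GB free.
167 GB fits there.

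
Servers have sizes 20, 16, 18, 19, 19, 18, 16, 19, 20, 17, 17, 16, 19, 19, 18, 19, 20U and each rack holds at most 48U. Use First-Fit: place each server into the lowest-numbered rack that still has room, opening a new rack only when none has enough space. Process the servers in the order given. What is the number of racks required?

Put 20U in rack 1; 28U remain.
Put 16U in rack 1; 12U remain.
Put 18U in rack 2; 30U remain.
Put 19U in rack 2; 11U remain.
Put 19U in rack 3; 29U remain.
Put 18U in rack 3; 11U remain.
Put 16U in rack 4; 32U remain.
Put 19U in rack 4; 13U remain.
Put 20U in rack 5; 28U remain.
Put 17U in rack 5; 11U remain.
Put 17U in rack 6; 31U remain.
Put 16U in rack 6; 15U remain.
Put 19U in rack 7; 29U remain.
Put 19U in rack 7; 10U remain.
Put 18U in rack 8; 30U remain.
Put 19U in rack 8; 11U remain.
Put 20U in rack 9; 28U remain.
Final racks: [20,16] [18,19] [19,18] [16,19] [20,17] [17,16] [19,19] [18,19] [20].

9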